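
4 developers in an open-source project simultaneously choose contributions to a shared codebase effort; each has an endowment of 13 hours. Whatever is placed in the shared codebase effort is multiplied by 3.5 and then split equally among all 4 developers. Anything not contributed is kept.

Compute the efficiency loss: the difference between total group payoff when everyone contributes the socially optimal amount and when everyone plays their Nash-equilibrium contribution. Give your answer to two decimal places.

130.00 hours

Each contributed unit returns 3.5/4 = 0.8750 to its contributor — below 1 — so contributing 0 is dominant for every player. At the Nash equilibrium everyone keeps their 13, and the group total is 4 × 13 = 52.
Each contributed unit returns 3.500 to the group as a whole (0.8750 to each of 4 players), which exceeds 1, so the social optimum is full contribution: group total = 3.500 × 52 = 182.00.
Efficiency loss = 182.00 − 52 = 130.00.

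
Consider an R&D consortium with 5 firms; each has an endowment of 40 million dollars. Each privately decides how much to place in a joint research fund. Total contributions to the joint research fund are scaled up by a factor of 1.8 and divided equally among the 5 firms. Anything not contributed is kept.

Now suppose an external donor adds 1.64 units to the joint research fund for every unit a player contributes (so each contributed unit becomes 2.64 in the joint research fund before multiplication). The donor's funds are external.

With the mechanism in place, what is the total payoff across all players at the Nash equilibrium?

200.00 million dollars

Even with the mechanism, each unit contributed returns only 1.8 × 2.64 / 5 = 0.9504 per unit of net cost, so contributing nothing is still dominant.
Everyone keeps their endowment and the group total is 5 × 40 = 200.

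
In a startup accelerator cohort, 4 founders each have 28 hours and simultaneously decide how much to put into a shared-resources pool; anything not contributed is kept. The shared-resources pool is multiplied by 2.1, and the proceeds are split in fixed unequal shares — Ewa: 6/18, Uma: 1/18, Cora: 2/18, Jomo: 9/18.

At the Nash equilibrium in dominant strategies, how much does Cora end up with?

34.53 hours

A player with share s gets back 2.1·s per unit contributed, so full contribution is dominant for anyone with s > 1/2.1 = 0.4762 and zero contribution is dominant for anyone below.
Only Jomo (9/18) clears that bar, contributing 28; the remaining 3 contribute 0. Total contributed: 28.
Cora keeps 28 and receives 2.1 × 28 × 2/18 = 6.53 from the shared-resources pool, for a payoff of 34.53.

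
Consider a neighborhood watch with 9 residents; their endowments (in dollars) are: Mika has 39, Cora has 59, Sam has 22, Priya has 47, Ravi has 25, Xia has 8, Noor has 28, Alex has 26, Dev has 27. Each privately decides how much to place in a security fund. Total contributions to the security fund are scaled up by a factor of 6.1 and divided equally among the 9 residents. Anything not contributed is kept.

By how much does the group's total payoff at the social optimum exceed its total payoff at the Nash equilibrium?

1433.10 dollars

The private return per contributed unit is 6.1/9 = 0.6778 < 1 for every player regardless of endowment, so the Nash equilibrium is zero contribution and the group total is Σ E_j = 39 + 59 + 22 + 47 + 25 + 8 + 28 + 26 + 27 = 281.
Each contributed unit returns 6.100 to the group, so the social optimum is full contribution by everyone: group total = 6.100 × 281 = 1714.10.
Efficiency loss = (6.100 − 1) × 281 = 1433.10.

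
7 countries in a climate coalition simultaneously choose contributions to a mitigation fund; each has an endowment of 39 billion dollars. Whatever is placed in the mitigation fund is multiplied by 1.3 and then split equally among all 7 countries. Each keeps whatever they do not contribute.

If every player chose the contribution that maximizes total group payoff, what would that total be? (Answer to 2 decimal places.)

Each contributed unit returns 1.300 to the group as a whole (0.1857 to each of 7 players), which exceeds 1, so the social optimum is full contribution: group total = 1.300 × 273 = 354.90.

354.90 billion dollars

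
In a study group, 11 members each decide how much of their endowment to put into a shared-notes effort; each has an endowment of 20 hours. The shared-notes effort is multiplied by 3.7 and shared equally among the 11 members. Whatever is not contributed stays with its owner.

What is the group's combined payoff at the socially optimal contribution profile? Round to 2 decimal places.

814.00 hours

Each contributed unit returns 3.700 to the group as a whole (0.3364 to each of 11 players), which exceeds 1, so the social optimum is full contribution: group total = 3.700 × 220 = 814.00.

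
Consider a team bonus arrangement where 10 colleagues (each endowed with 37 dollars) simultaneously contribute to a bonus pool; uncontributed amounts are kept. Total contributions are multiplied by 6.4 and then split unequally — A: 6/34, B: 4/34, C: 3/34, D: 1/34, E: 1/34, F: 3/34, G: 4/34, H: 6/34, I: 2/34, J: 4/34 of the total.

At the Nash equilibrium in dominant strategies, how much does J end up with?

Each unit j contributes comes back to j as 6.4 × (j's share), so j prefers to contribute only if that share exceeds 1/6.4 = 0.1563; otherwise keeping the unit dominates.
A and H are above the threshold, contributing 37 each; the remaining 8 contribute 0. Total contributed: 74.
J keeps 37 and receives 6.4 × 74 × 4/34 = 55.72 from the bonus pool, for a payoff of 92.72.

92.72 dollars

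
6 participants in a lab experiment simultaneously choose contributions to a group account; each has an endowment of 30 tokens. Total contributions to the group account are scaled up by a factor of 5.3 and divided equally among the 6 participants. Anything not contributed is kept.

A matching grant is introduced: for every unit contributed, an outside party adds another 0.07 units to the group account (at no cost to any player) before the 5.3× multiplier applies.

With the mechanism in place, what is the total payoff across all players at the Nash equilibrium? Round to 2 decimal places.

180.00 tokens

Even with the mechanism, each unit contributed returns only 5.3 × 1.07 / 6 = 0.9452 per unit of net cost, so contributing nothing is still dominant.
At the Nash equilibrium no one contributes; group total payoff = 6 × 30 = 180.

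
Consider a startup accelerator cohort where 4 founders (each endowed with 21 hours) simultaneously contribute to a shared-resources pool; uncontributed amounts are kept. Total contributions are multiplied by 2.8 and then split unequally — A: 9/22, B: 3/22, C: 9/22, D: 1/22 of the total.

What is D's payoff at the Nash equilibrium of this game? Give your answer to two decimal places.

26.35 hours

Player j's private return per contributed unit is 2.8 × (j's share). Contributing is weakly dominant for j when that share is at least 1/2.8 = 0.3571, and contributing 0 is dominant otherwise.
A and C clear that bar, contributing 21 each; the remaining 2 contribute 0. Total contributed: 42.
D keeps 21 and receives 2.8 × 42 × 1/22 = 5.35 from the shared-resources pool, for a payoff of 26.35.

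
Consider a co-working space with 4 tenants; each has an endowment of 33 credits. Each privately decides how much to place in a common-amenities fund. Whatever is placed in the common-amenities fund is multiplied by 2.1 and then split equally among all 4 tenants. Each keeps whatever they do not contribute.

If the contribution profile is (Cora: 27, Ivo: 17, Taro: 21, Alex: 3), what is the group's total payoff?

206.80 credits

Total contributed: 27 + 17 + 21 + 3 = 68; total kept: 4 × 33 − 68 = 64.
The common-amenities fund pays out 2.1 × 68 = 142.80 in aggregate.
Group total = 64 + 142.80 = 206.80.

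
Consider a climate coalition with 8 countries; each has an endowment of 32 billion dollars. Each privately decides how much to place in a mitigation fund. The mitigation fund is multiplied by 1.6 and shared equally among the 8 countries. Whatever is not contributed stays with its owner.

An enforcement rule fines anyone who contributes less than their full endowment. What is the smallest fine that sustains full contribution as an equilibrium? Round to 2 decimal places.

Given the others contribute fully, the best deviation is to contribute 0 (any partial contribution still incurs the fine and gives up units whose private return 0.2000 is below 1).
Deviating from 32 to 0 saves 32 billion dollars but forfeits the deviator's share of the drop in the mitigation fund: 1.6/8 × 32 = 6.40.
So the deviation gain is 32 − 6.40 = 25.60, and the fine must be at least 25.60 billion dollars to wipe it out.

25.60 billion dollars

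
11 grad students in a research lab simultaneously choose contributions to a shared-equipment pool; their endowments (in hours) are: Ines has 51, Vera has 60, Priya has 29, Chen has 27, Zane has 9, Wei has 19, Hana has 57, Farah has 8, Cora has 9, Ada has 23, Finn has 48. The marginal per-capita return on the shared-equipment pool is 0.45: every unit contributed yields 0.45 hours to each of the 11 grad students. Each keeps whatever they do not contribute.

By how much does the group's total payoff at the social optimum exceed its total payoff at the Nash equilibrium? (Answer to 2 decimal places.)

1343.00 hours

The private return per contributed unit is 0.45 < 1 for everyone, so the Nash equilibrium is zero contribution and the group total is Σ E_j = 51 + 60 + 29 + 27 + 9 + 19 + 57 + 8 + 9 + 23 + 48 = 340.
Each contributed unit returns 4.950 to the group, so the social optimum is full contribution by everyone: group total = 4.950 × 340 = 1683.00.
Efficiency loss = (4.950 − 1) × 340 = 1343.00.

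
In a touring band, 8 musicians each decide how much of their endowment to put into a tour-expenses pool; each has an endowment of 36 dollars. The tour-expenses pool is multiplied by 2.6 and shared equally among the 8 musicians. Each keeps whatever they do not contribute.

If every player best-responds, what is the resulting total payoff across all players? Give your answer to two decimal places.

288.00 dollars

Each contributed unit returns 2.6/8 = 0.3250 to its contributor — below 1 — so contributing 0 is dominant for every player. At the Nash equilibrium everyone keeps their 36, and the group total is 8 × 36 = 288.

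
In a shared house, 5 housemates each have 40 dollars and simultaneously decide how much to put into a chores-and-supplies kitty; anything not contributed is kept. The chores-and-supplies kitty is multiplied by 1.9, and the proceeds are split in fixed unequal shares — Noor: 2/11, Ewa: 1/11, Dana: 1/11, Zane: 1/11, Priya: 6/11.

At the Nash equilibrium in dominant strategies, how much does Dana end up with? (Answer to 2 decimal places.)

Player j's private return per contributed unit is 1.9 × (j's share). Contributing is weakly dominant for j when that share is at least 1/1.9 = 0.5263, and contributing 0 is dominant otherwise.
Priya alone (share 6/11) is above the threshold, contributing 40; the remaining 4 contribute 0. Total contributed: 40.
Dana keeps 40 and receives 1.9 × 40 × 1/11 = 6.91 from the chores-and-supplies kitty, for a payoff of 46.91.

46.91 dollars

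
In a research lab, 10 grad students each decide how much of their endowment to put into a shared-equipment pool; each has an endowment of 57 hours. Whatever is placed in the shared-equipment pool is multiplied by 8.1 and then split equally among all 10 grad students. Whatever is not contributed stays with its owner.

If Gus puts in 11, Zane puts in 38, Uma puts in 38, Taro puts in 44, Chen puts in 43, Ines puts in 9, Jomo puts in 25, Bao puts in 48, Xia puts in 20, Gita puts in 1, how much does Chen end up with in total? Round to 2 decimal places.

Total contributed: 11 + 38 + 38 + 44 + 43 + 9 + 25 + 48 + 20 + 1 = 277.
Each receives 8.1 × 277 / 10 = 224.37 from the shared-equipment pool.
Chen keeps 57 − 43 = 14, so Chen's payoff is 14 + 224.37 = 238.37.

238.37 hours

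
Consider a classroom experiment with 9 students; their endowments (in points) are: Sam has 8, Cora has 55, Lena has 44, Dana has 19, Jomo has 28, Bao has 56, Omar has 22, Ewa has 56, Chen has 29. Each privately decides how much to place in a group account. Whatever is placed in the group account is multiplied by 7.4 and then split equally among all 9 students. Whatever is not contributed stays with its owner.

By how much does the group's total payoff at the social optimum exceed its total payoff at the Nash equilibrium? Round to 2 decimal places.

2028.80 points

The private return per contributed unit is 7.4/9 = 0.8222 < 1 for every player regardless of endowment, so the Nash equilibrium is zero contribution and the group total is Σ E_j = 8 + 55 + 44 + 19 + 28 + 56 + 22 + 56 + 29 = 317.
Each contributed unit returns 7.400 to the group, so the social optimum is full contribution by everyone: group total = 7.400 × 317 = 2345.80.
Efficiency loss = (7.400 − 1) × 317 = 2028.80.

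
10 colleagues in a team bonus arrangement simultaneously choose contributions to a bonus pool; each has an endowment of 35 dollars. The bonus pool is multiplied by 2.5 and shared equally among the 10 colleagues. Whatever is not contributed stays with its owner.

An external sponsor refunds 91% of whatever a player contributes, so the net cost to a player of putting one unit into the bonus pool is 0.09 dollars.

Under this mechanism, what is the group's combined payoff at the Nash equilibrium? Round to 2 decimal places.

The effective private return per unit is now (2.5/10) / 0.09 = 2.7778 > 1, so every player's dominant strategy flips to full contribution.
At the Nash equilibrium everyone contributes 35. Group total payoff = 10 × (35 × 0.91 + 2.5 × 35) = 1193.50.

1193.50 dollars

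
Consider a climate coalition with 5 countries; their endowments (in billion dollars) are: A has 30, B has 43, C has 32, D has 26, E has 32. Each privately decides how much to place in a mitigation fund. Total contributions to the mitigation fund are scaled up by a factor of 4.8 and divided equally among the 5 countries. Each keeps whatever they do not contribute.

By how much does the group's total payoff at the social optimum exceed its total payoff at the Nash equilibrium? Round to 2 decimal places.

The private return per contributed unit is 4.8/5 = 0.9600 < 1 for every player regardless of endowment, so the Nash equilibrium is zero contribution and the group total is Σ E_j = 30 + 43 + 32 + 26 + 32 = 163.
Each contributed unit returns 4.800 to the group, so the social optimum is full contribution by everyone: group total = 4.800 × 163 = 782.40.
Efficiency loss = (4.800 − 1) × 163 = 619.40.

619.40 billion dollars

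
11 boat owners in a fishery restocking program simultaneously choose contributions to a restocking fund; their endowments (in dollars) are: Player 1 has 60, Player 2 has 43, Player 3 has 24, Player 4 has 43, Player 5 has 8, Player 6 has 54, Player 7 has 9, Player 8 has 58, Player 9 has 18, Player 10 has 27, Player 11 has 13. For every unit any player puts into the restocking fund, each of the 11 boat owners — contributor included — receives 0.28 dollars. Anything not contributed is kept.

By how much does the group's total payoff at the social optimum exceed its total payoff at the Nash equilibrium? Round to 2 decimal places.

742.56 dollars

The private return per contributed unit is 0.28 < 1 for everyone, so the Nash equilibrium is zero contribution and the group total is Σ E_j = 60 + 43 + 24 + 43 + 8 + 54 + 9 + 58 + 18 + 27 + 13 = 357.
Each contributed unit returns 3.080 to the group, so the social optimum is full contribution by everyone: group total = 3.080 × 357 = 1099.56.
Efficiency loss = (3.080 − 1) × 357 = 742.56.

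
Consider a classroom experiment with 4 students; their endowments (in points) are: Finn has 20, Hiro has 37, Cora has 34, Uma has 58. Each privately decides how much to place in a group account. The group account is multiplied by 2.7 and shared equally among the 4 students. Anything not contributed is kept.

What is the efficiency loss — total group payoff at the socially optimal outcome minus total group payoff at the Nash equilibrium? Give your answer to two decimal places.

253.30 points

The private return per contributed unit is 2.7/4 = 0.6750 < 1 for every player regardless of endowment, so the Nash equilibrium is zero contribution and the group total is Σ E_j = 20 + 37 + 34 + 58 = 149.
Each contributed unit returns 2.700 to the group, so the social optimum is full contribution by everyone: group total = 2.700 × 149 = 402.30.
Efficiency loss = (2.700 − 1) × 149 = 253.30.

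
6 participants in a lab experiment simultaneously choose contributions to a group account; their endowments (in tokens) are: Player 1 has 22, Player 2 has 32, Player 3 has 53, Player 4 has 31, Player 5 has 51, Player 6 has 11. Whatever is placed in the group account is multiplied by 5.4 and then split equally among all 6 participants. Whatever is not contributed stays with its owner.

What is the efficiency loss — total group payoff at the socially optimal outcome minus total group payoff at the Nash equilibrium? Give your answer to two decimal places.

880.00 tokens

The private return per contributed unit is 5.4/6 = 0.9000 < 1 for every player regardless of endowment, so the Nash equilibrium is zero contribution and the group total is Σ E_j = 22 + 32 + 53 + 31 + 51 + 11 = 200.
Each contributed unit returns 5.400 to the group, so the social optimum is full contribution by everyone: group total = 5.400 × 200 = 1080.00.
Efficiency loss = (5.400 − 1) × 200 = 880.00.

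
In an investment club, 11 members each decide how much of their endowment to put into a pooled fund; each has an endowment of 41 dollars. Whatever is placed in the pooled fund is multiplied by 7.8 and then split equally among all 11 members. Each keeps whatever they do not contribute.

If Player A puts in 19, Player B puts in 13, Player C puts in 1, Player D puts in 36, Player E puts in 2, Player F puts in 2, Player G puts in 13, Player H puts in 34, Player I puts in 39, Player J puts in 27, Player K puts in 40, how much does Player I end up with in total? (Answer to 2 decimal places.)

Total contributed: 19 + 13 + 1 + 36 + 2 + 2 + 13 + 34 + 39 + 27 + 40 = 226.
Each receives 7.8 × 226 / 11 = 160.25 from the pooled fund.
Player I keeps 41 − 39 = 2, so Player I's payoff is 2 + 160.25 = 162.25.

162.25 dollars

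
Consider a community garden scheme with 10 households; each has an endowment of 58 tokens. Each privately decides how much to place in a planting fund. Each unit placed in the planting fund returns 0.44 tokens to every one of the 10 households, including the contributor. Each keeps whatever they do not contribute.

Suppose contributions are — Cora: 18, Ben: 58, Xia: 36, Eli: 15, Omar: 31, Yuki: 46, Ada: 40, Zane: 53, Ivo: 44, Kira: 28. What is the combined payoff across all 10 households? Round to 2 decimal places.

1834.60 tokens

Total contributed: 18 + 58 + 36 + 15 + 31 + 46 + 40 + 53 + 44 + 28 = 369; total kept: 10 × 58 − 369 = 211.
The planting fund pays out 0.44 × 10 × 369 = 1623.60 in aggregate.
Group total = 211 + 1623.60 = 1834.60.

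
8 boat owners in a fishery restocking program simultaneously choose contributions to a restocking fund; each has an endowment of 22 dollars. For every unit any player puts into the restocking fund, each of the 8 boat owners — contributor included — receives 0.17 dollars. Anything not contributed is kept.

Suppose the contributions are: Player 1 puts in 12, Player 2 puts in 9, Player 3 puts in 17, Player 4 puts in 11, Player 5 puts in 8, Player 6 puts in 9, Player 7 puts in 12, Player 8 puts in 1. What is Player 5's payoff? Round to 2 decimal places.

Total contributed: 12 + 9 + 17 + 11 + 8 + 9 + 12 + 1 = 79.
Each receives 0.17 × 79 = 13.43 from the restocking fund.
Player 5 keeps 22 − 8 = 14, so Player 5's payoff is 14 + 13.43 = 27.43.

27.43 dollars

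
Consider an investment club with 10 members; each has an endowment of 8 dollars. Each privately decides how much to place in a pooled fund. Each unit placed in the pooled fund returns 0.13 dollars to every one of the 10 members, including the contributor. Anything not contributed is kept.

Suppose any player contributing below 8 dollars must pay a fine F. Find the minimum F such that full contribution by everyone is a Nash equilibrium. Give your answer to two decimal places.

6.96 dollars

Given the others contribute fully, the best deviation is to contribute 0 (any partial contribution still incurs the fine and gives up units whose private return 0.13 is below 1).
Deviating from 8 to 0 saves 8 dollars but forfeits the deviator's share of the drop in the pooled fund: 0.13 × 8 = 1.04.
So the deviation gain is 8 − 1.04 = 6.96, and the fine must be at least 6.96 dollars to wipe it out.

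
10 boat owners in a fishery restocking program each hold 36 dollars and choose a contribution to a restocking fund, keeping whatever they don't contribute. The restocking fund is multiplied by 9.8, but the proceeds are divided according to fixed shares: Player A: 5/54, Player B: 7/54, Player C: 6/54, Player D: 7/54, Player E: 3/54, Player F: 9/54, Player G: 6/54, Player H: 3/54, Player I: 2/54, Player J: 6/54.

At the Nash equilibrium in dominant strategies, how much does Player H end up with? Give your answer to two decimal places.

153.60 dollars

Each unit j contributes comes back to j as 9.8 × (j's share), so j prefers to contribute only if that share exceeds 1/9.8 = 0.1020; otherwise keeping the unit dominates.
The shares above 0.1020 belong to Player B, Player C, Player D, Player F, Player G and Player J, contributing 36 each; the remaining 4 contribute 0. Total contributed: 216.
Player H keeps 36 and receives 9.8 × 216 × 3/54 = 117.60 from the restocking fund, for a payoff of 153.60.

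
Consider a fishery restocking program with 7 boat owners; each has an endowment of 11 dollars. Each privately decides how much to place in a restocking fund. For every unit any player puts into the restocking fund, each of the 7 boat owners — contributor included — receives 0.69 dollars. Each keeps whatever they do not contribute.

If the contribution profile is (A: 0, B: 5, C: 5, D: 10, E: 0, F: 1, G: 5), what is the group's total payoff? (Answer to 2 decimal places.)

176.58 dollars

Total contributed: 0 + 5 + 5 + 10 + 0 + 1 + 5 = 26; total kept: 7 × 11 − 26 = 51.
The restocking fund pays out 0.69 × 7 × 26 = 125.58 in aggregate.
Group total = 51 + 125.58 = 176.58.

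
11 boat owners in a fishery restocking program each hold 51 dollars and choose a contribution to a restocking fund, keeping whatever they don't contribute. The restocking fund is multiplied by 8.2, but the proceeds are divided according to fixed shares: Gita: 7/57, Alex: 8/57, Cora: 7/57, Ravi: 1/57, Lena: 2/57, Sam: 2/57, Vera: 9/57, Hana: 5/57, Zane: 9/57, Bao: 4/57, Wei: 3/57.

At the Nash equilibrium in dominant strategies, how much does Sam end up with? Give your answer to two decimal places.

124.37 dollars

A player with share s gets back 8.2·s per unit contributed, so full contribution is dominant for anyone with s > 1/8.2 = 0.1220 and zero contribution is dominant for anyone below.
The shares above 0.1220 belong to Gita, Alex, Cora, Vera and Zane, contributing 51 each; the remaining 6 contribute 0. Total contributed: 255.
Sam keeps 51 and receives 8.2 × 255 × 2/57 = 73.37 from the restocking fund, for a payoff of 124.37.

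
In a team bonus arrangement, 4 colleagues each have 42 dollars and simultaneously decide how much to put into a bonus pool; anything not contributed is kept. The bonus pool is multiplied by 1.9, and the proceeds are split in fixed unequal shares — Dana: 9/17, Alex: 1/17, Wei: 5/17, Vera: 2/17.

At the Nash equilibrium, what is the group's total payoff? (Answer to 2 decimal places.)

205.80 dollars

Player j's private return per contributed unit is 1.9 × (j's share). Contributing is weakly dominant for j when that share is at least 1/1.9 = 0.5263, and contributing 0 is dominant otherwise.
Dana alone (share 9/17) is above the threshold, contributing 42; the remaining 3 contribute 0. Total contributed: 42.
The bonus pool pays out 1.9 × 42 = 79.80 in total (split across the unequal shares, but the aggregate is all that matters for the group sum).
The 3 free-riders keep 42 each, adding 126. Group total = 126 + 79.80 = 205.80.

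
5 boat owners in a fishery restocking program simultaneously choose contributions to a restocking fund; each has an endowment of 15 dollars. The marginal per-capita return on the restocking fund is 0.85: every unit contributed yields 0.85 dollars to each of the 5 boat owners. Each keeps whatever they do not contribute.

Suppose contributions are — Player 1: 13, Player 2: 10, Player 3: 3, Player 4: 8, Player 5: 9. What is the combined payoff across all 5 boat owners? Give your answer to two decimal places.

214.75 dollars

Total contributed: 13 + 10 + 3 + 8 + 9 = 43; total kept: 5 × 15 − 43 = 32.
The restocking fund pays out 0.85 × 5 × 43 = 182.75 in aggregate.
Group total = 32 + 182.75 = 214.75.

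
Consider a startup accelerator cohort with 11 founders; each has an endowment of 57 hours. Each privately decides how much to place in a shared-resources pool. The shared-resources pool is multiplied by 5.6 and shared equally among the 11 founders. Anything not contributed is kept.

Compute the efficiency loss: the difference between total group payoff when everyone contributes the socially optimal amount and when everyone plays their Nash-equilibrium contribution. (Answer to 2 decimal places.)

Each contributed unit returns 5.6/11 = 0.5091 to its contributor — below 1 — so contributing 0 is dominant for every player. At the Nash equilibrium everyone keeps their 57, and the group total is 11 × 57 = 627.
Each contributed unit returns 5.600 to the group as a whole (0.5091 to each of 11 players), which exceeds 1, so the social optimum is full contribution: group total = 5.600 × 627 = 3511.20.
Efficiency loss = 3511.20 − 627 = 2884.20.

2884.20 hours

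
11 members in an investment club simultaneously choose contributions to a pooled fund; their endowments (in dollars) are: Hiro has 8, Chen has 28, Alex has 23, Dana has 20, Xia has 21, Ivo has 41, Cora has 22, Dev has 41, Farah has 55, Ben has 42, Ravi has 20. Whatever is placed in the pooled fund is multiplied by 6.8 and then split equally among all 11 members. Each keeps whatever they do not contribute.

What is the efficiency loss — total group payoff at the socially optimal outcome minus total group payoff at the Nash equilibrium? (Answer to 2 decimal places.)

1861.80 dollars

The private return per contributed unit is 6.8/11 = 0.6182 < 1 for every player regardless of endowment, so the Nash equilibrium is zero contribution and the group total is Σ E_j = 8 + 28 + 23 + 20 + 21 + 41 + 22 + 41 + 55 + 42 + 20 = 321.
Each contributed unit returns 6.800 to the group, so the social optimum is full contribution by everyone: group total = 6.800 × 321 = 2182.80.
Efficiency loss = (6.800 − 1) × 321 = 1861.80.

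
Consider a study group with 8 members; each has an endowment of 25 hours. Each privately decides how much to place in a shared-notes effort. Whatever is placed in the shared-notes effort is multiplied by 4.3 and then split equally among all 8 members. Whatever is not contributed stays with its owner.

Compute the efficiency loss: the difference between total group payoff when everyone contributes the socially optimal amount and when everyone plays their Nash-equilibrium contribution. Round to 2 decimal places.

660.00 hours

Each contributed unit returns 4.3/8 = 0.5375 to its contributor — below 1 — so contributing 0 is dominant for every player. At the Nash equilibrium everyone keeps their 25, and the group total is 8 × 25 = 200.
Each contributed unit returns 4.300 to the group as a whole (0.5375 to each of 8 players), which exceeds 1, so the social optimum is full contribution: group total = 4.300 × 200 = 860.00.
Efficiency loss = 860.00 − 200 = 660.00.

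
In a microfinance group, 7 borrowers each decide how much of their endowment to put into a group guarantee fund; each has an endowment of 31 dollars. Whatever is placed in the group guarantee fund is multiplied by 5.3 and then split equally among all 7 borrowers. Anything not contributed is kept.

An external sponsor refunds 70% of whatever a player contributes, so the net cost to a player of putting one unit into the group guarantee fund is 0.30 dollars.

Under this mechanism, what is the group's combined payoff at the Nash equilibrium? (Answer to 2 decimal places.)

1302.00 dollars

Under the mechanism each unit contributed yields (5.3/7) / 0.30 = 2.5238 back to its contributor per unit of net cost, which exceeds 1, making full contribution the dominant choice for everyone.
So the Nash equilibrium is full contribution by all 7; the group earns 7 × (31 × 0.70 + 5.3 × 31) = 1302.00.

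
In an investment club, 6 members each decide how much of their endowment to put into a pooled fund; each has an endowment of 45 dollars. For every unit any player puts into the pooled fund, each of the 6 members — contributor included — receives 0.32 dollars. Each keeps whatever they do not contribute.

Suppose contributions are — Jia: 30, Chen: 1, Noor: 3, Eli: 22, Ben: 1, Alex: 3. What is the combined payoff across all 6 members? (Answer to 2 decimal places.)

325.20 dollars

Total contributed: 30 + 1 + 3 + 22 + 1 + 3 = 60; total kept: 6 × 45 − 60 = 210.
The pooled fund pays out 0.32 × 6 × 60 = 115.20 in aggregate.
Group total = 210 + 115.20 = 325.20.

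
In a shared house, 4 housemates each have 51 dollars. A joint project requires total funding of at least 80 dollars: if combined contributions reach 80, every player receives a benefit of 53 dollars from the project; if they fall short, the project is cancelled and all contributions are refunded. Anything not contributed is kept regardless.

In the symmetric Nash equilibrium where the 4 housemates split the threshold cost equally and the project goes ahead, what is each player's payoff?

84 dollars

Equal share of the threshold: 80/4 = 20.
At this profile no one gains by cutting their contribution: any cut drops the total below 80, the project is cancelled, contributions are refunded, and the deviator ends with 51, which is less than 51 − 20 + 53 = 84. Contributing more than 20 just wastes the excess. So contributing exactly 20 is a best response.
Each player's payoff: 51 − 20 + 53 = 84.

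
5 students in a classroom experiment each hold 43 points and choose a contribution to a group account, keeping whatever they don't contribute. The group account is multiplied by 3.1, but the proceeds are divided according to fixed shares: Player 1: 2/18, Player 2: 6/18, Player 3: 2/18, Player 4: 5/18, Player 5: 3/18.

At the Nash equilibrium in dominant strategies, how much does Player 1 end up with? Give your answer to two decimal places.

A player with share s gets back 3.1·s per unit contributed, so full contribution is dominant for anyone with s > 1/3.1 = 0.3226 and zero contribution is dominant for anyone below.
Only Player 2 (6/18) clears that bar, contributing 43; the remaining 4 contribute 0. Total contributed: 43.
Player 1 keeps 43 and receives 3.1 × 43 × 2/18 = 14.81 from the group account, for a payoff of 57.81.

57.81 points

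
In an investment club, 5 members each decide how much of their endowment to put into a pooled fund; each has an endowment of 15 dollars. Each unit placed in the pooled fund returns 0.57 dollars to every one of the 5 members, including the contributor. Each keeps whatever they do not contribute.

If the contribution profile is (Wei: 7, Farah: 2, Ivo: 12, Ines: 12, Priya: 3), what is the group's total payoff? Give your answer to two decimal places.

Total contributed: 7 + 2 + 12 + 12 + 3 = 36; total kept: 5 × 15 − 36 = 39.
The pooled fund pays out 0.57 × 5 × 36 = 102.60 in aggregate.
Group total = 39 + 102.60 = 141.60.

141.60 dollars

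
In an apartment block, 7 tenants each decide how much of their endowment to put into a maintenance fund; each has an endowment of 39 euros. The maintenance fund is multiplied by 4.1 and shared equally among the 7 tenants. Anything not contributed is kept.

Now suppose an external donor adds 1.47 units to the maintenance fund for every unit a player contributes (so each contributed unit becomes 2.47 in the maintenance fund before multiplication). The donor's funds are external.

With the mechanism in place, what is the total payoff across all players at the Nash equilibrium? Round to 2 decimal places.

2764.67 euros

With the mechanism, a contributed unit returns 4.1 × 2.47 / 7 = 1.4467 per unit of net cost to the contributor — now above 1 — so contributing fully is weakly dominant for every player.
So the Nash equilibrium is full contribution by all 7; the group earns 4.1 × 2.47 × 273 = 2764.67.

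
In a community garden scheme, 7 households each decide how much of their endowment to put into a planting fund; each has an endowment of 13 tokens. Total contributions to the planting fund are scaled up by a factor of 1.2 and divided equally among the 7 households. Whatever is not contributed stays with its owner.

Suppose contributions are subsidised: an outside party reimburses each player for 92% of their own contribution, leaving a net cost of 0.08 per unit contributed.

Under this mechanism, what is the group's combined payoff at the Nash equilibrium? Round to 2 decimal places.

The effective private return per unit is now (1.2/7) / 0.08 = 2.1429 > 1, so every player's dominant strategy flips to full contribution.
At the Nash equilibrium everyone contributes 13. Group total payoff = 7 × (13 × 0.92 + 1.2 × 13) = 192.92.

192.92 tokens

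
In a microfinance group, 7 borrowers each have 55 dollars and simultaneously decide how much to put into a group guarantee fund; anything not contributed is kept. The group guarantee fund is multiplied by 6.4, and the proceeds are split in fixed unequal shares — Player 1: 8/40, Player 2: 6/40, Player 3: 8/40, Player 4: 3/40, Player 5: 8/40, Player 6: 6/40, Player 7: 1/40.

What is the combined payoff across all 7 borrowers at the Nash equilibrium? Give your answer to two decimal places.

Each unit j contributes comes back to j as 6.4 × (j's share), so j prefers to contribute only if that share exceeds 1/6.4 = 0.1563; otherwise keeping the unit dominates.
Player 1, Player 3 and Player 5 are above the threshold, contributing 55 each; the remaining 4 contribute 0. Total contributed: 165.
The group guarantee fund pays out 6.4 × 165 = 1056.00 in total (split across the unequal shares, but the aggregate is all that matters for the group sum).
The 4 free-riders keep 55 each, adding 220. Group total = 220 + 1056.00 = 1276.00.

1276.00 dollars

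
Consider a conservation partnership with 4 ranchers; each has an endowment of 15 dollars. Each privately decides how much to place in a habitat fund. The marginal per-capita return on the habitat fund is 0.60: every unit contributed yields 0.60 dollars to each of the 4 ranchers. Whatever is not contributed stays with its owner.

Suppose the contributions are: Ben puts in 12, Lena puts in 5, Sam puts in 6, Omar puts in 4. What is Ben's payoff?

Total contributed: 12 + 5 + 6 + 4 = 27.
Each receives 0.60 × 27 = 16.20 from the habitat fund.
Ben keeps 15 − 12 = 3, so Ben's payoff is 3 + 16.20 = 19.20.

19.20 dollars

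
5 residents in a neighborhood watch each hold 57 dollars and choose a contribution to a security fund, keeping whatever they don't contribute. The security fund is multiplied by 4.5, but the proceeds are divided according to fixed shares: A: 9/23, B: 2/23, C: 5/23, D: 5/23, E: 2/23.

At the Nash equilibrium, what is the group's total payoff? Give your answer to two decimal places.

Each unit j contributes comes back to j as 4.5 × (j's share), so j prefers to contribute only if that share exceeds 1/4.5 = 0.2222; otherwise keeping the unit dominates.
A alone (share 9/23) is above the threshold, contributing 57; the remaining 4 contribute 0. Total contributed: 57.
The security fund pays out 4.5 × 57 = 256.50 in total (split across the unequal shares, but the aggregate is all that matters for the group sum).
The 4 free-riders keep 57 each, adding 228. Group total = 228 + 256.50 = 484.50.

484.50 dollars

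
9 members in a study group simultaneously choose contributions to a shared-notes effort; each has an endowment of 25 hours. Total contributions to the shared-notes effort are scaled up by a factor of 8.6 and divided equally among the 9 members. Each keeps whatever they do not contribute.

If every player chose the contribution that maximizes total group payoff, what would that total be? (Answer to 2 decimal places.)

Each contributed unit returns 8.600 to the group as a whole (0.9556 to each of 9 players), which exceeds 1, so the social optimum is full contribution: group total = 8.600 × 225 = 1935.00.

1935.00 hours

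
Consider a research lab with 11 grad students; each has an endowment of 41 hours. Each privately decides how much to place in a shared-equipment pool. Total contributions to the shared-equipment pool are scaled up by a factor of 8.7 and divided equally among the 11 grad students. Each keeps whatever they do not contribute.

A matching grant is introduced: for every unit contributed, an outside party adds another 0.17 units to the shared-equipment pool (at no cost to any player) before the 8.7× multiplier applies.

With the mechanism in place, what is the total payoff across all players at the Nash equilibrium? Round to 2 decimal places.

The effective private return is 8.7 × 1.17 / 11 = 0.9254, which is still under 1, so the mechanism doesn't change anyone's dominant strategy: zero contribution.
At the Nash equilibrium no one contributes; group total payoff = 11 × 41 = 451.

451.00 hours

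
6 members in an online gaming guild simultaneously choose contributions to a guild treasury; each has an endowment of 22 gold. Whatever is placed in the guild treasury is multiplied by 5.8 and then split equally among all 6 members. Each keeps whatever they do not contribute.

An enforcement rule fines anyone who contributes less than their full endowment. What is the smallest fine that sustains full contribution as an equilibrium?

0.73 gold

Given the others contribute fully, the best deviation is to contribute 0 (any partial contribution still incurs the fine and gives up units whose private return 0.9667 is below 1).
Deviating from 22 to 0 saves 22 gold but forfeits the deviator's share of the drop in the guild treasury: 5.8/6 × 22 = 21.27.
So the deviation gain is 22 − 21.27 = 0.73, and the fine must be at least 0.73 gold to wipe it out.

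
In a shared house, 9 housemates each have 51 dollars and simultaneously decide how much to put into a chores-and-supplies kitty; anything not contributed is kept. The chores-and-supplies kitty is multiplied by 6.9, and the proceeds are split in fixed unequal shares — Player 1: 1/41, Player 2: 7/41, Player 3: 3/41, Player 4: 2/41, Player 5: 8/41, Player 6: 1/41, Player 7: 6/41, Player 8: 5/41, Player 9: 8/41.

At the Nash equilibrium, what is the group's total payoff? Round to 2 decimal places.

1662.60 dollars

Each unit j contributes comes back to j as 6.9 × (j's share), so j prefers to contribute only if that share exceeds 1/6.9 = 0.1449; otherwise keeping the unit dominates.
Player 2, Player 5, Player 7 and Player 9 are above the threshold, contributing 51 each; the remaining 5 contribute 0. Total contributed: 204.
The chores-and-supplies kitty pays out 6.9 × 204 = 1407.60 in total (split across the unequal shares, but the aggregate is all that matters for the group sum).
The 5 free-riders keep 51 each, adding 255. Group total = 255 + 1407.60 = 1662.60.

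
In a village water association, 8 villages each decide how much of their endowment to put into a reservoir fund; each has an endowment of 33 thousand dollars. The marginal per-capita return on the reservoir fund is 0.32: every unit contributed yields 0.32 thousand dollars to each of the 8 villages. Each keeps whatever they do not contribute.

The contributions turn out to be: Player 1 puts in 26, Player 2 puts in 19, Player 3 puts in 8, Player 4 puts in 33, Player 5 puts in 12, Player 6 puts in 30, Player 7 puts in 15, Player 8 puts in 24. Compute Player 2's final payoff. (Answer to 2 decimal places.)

Total contributed: 26 + 19 + 8 + 33 + 12 + 30 + 15 + 24 = 167.
Each receives 0.32 × 167 = 53.44 from the reservoir fund.
Player 2 keeps 33 − 19 = 14, so Player 2's payoff is 14 + 53.44 = 67.44.

67.44 thousand dollars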